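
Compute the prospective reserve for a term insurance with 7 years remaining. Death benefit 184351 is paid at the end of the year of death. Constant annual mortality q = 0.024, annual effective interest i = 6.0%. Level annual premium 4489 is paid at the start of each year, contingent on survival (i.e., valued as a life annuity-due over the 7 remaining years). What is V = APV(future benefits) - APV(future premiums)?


v = 1/(1+i) = 0.943396
APV(future benefits) per unit = sum_{k=0}^{6} k_p_x * q * v^(k+1) = 0.125412
APV(future benefits) = 184351 * 0.125412 = 23119.8339
Life annuity-due factor ä_{x:7} = sum_{k=0}^{6} k_p_x * v^k = 5.539032
APV(future premiums) = 4489 * 5.539032 = 24864.7124
V = 23119.8339 - 24864.7124
= -1744.8785


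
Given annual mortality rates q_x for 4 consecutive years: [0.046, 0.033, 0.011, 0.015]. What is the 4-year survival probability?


p_k = 1 - q_k for each year
Survival = product of (1 - q_k)
= 0.954 * 0.967 * 0.989 * 0.985
= 0.8987


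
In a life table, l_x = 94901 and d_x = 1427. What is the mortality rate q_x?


q_x = d_x / l_x
= 1427 / 94901
= 0.015


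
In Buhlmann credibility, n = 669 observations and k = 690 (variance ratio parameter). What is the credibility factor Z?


Z = n / (n + k)
= 669 / (669 + 690)
= 669 / 1359
= 0.4923


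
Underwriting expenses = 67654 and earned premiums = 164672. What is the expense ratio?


Expense ratio = expenses / premiums
= 67654 / 164672
= 0.4108


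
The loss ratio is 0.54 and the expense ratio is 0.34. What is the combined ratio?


Combined ratio = loss ratio + expense ratio
= 0.54 + 0.34
= 0.88


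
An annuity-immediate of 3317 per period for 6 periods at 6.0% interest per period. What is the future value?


FV = PMT * ((1+i)^n - 1) / i
= 3317 * ((1.06)^6 - 1) / 0.06
= 3317 * (1.418519 - 1) / 0.06
= 23137.1316


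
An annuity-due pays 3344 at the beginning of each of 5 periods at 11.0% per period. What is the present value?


PV_due = PMT * (1-(1+i)^(-n))/i * (1+i)
PV_immediate = 12359.0796
PV_due = 12359.0796 * 1.11
= 13718.5784


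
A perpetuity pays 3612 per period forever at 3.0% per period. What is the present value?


PV = PMT / i
= 3612 / 0.03
= 120400.0


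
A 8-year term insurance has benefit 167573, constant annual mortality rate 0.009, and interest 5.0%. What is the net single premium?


NSP = benefit * sum_{k=0}^{n-1} k_p_x * q * v^(k+1)
With constant q=0.009, v=0.952381
Sum = 0.056499
NSP = 167573 * 0.056499
= 9467.7833


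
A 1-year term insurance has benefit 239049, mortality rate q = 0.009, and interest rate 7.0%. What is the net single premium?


NSP = benefit * q * v
v = 1/(1+i) = 0.934579
NSP = 239049 * 0.009 * 0.934579
= 2010.6925


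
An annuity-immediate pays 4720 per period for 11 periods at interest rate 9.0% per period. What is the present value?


PV = PMT * (1 - (1+i)^(-n)) / i
= 4720 * (1 - (1+0.09)^(-11)) / 0.09
= 4720 * (1 - 0.387533) / 0.09
= 4720 * 6.805191
= 32120.4994


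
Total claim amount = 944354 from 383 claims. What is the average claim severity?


severity = total / number
= 944354 / 383
= 2465.6762


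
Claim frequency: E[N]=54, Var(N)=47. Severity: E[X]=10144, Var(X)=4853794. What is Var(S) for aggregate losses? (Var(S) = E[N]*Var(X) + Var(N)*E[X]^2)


Var(S) = E[N]*Var(X) + Var(N)*E[X]^2
= 54*4853794 + 47*10144^2
= 262104876 + 4836334592
= 5.0984e+09


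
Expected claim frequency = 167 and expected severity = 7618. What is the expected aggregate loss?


E[S] = E[N] * E[X]
= 167 * 7618
= 1.2722e+06


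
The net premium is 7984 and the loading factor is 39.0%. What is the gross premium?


Gross = net * (1 + loading)
= 7984 * (1 + 0.39)
= 7984 * 1.39
= 11097.76


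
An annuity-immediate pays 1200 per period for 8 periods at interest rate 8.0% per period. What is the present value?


PV = PMT * (1 - (1+i)^(-n)) / i
= 1200 * (1 - (1+0.08)^(-8)) / 0.08
= 1200 * (1 - 0.540269) / 0.08
= 1200 * 5.746639
= 6895.9667


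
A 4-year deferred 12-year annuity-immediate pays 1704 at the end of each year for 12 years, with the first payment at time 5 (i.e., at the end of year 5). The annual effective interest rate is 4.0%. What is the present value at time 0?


PV at time 4 of the 12-year annuity-immediate:
a_n = 1704 * (1-(1+0.04)^(-12))/0.04 = 15992.1657
Discount back 4 years to time 0:
PV = 15992.1657 * (1+0.04)^(-4)
= 15992.1657 * 0.854804
= 13670.1703


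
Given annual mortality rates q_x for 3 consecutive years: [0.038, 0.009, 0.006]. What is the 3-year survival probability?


p_k = 1 - q_k for each year
Survival = product of (1 - q_k)
= 0.962 * 0.991 * 0.994
= 0.9476


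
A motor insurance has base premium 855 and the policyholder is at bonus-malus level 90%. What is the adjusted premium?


adjusted = base * BM_level / 100
= 855 * 90 / 100
= 855 * 0.9
= 769.5


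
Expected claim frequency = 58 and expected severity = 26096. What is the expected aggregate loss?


E[S] = E[N] * E[X]
= 58 * 26096
= 1.5136e+06


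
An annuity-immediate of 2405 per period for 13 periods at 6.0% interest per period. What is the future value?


FV = PMT * ((1+i)^n - 1) / i
= 2405 * ((1.06)^13 - 1) / 0.06
= 2405 * (2.132928 - 1) / 0.06
= 45411.5411


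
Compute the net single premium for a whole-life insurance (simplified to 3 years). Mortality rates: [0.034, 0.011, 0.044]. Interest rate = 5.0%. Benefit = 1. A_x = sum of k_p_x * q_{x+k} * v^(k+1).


v = 0.952381
Year 0: k_p_x=1.0, q=0.034, term=0.032381
Year 1: k_p_x=0.966, q=0.011, term=0.009638
Year 2: k_p_x=0.955374, q=0.044, term=0.036313
A_x = 0.0783


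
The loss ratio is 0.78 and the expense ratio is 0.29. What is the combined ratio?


Combined ratio = loss ratio + expense ratio
= 0.78 + 0.29
= 1.07


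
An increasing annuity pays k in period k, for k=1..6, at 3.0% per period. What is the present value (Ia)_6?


(Ia)_n = sum_{k=1}^{n} k * v^k, v = 1/(1+i)
v = 0.970874
Sum computed term by term:
(Ia)_6 = 18.4934


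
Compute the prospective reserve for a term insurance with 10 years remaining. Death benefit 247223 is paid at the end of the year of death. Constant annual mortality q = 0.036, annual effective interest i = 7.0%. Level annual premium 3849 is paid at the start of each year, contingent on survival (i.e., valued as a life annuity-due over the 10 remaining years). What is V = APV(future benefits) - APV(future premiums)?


v = 1/(1+i) = 0.934579
APV(future benefits) per unit = sum_{k=0}^{9} k_p_x * q * v^(k+1) = 0.219968
APV(future benefits) = 247223 * 0.219968 = 54381.1729
Life annuity-due factor ä_{x:10} = sum_{k=0}^{9} k_p_x * v^k = 6.537941
APV(future premiums) = 3849 * 6.537941 = 25164.5336
V = 54381.1729 - 25164.5336
= 29216.6392


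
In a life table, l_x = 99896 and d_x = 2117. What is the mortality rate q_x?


q_x = d_x / l_x
= 2117 / 99896
= 0.0212


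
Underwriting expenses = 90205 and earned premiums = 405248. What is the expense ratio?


Expense ratio = expenses / premiums
= 90205 / 405248
= 0.2226


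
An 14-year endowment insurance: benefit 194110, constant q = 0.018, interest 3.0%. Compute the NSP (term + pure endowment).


Term component = 35473.207
Pure endowment = 14_p_x * v^14 * benefit = 0.775463 * 0.661118 * 194110 = 99514.7813
NSP = 134987.9883


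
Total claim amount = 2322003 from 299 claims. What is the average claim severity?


severity = total / number
= 2322003 / 299
= 7765.8963


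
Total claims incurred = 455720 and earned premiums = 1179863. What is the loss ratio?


Loss ratio = claims / premiums
= 455720 / 1179863
= 0.3862


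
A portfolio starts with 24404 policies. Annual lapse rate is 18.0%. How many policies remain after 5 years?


remaining = initial * (1 - lapse)^years
= 24404 * (1 - 0.18)^5
= 24404 * 0.37074
= 9047.5351


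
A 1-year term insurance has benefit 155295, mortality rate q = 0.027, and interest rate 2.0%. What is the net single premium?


NSP = benefit * q * v
v = 1/(1+i) = 0.980392
NSP = 155295 * 0.027 * 0.980392
= 4110.75


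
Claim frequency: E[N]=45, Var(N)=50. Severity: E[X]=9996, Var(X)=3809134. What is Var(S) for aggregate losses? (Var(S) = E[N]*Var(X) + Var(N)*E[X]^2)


Var(S) = E[N]*Var(X) + Var(N)*E[X]^2
= 45*3809134 + 50*9996^2
= 171411030 + 4996000800
= 5.1674e+09


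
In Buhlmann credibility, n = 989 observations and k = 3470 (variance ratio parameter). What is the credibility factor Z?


Z = n / (n + k)
= 989 / (989 + 3470)
= 989 / 4459
= 0.2218


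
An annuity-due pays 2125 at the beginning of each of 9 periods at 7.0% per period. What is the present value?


PV_due = PMT * (1-(1+i)^(-n))/i * (1+i)
PV_immediate = 13844.8685
PV_due = 13844.8685 * 1.07
= 14814.0093


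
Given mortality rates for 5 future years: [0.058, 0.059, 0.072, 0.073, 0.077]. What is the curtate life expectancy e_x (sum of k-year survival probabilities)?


e_x = sum_{k=1}^{n} k_p_x
k_p_x values:
  1_p_x = 0.942
  2_p_x = 0.886422
  3_p_x = 0.8226
  4_p_x = 0.76255
  5_p_x = 0.703834
e_x = 4.1174


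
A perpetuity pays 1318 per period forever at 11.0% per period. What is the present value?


PV = PMT / i
= 1318 / 0.11
= 11981.8182


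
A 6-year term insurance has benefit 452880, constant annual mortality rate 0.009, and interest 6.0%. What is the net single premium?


NSP = benefit * sum_{k=0}^{n-1} k_p_x * q * v^(k+1)
With constant q=0.009, v=0.943396
Sum = 0.043338
NSP = 452880 * 0.043338
= 19627.0913


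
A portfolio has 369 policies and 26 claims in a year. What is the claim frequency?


frequency = claims / policies
= 26 / 369
= 0.0705


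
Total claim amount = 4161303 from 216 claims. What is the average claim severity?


severity = total / number
= 4161303 / 216
= 19265.2917


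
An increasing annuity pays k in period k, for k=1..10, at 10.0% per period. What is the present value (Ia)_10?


(Ia)_n = sum_{k=1}^{n} k * v^k, v = 1/(1+i)
v = 0.909091
Sum computed term by term:
(Ia)_10 = 29.0359


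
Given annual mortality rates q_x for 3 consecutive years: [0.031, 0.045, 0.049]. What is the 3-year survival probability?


p_k = 1 - q_k for each year
Survival = product of (1 - q_k)
= 0.969 * 0.955 * 0.951
= 0.8801


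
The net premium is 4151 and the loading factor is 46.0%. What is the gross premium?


Gross = net * (1 + loading)
= 4151 * (1 + 0.46)
= 4151 * 1.46
= 6060.46


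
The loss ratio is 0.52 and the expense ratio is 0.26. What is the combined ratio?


Combined ratio = loss ratio + expense ratio
= 0.52 + 0.26
= 0.78


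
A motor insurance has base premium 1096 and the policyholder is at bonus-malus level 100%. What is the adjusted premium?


adjusted = base * BM_level / 100
= 1096 * 100 / 100
= 1096 * 1.0
= 1096.0


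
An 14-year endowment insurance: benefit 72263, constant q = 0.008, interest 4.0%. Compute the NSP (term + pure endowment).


Term component = 5828.5433
Pure endowment = 14_p_x * v^14 * benefit = 0.893642 * 0.577475 * 72263 = 37291.74
NSP = 43120.2833


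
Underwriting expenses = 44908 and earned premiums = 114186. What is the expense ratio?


Expense ratio = expenses / premiums
= 44908 / 114186
= 0.3933


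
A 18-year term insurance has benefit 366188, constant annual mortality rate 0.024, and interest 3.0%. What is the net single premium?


NSP = benefit * sum_{k=0}^{n-1} k_p_x * q * v^(k+1)
With constant q=0.024, v=0.970874
Sum = 0.27585
NSP = 366188 * 0.27585
= 101012.8325


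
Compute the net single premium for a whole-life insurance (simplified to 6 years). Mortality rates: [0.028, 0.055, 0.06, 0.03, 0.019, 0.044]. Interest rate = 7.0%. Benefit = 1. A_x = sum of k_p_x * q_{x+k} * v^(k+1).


v = 0.934579
Year 0: k_p_x=1.0, q=0.028, term=0.026168
Year 1: k_p_x=0.972, q=0.055, term=0.046694
Year 2: k_p_x=0.91854, q=0.06, term=0.044988
Year 3: k_p_x=0.863428, q=0.03, term=0.019761
Year 4: k_p_x=0.837525, q=0.019, term=0.011346
Year 5: k_p_x=0.821612, q=0.044, term=0.024089
A_x = 0.173


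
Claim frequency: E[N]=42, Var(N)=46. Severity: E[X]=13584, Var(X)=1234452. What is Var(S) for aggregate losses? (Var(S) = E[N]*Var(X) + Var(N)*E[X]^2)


Var(S) = E[N]*Var(X) + Var(N)*E[X]^2
= 42*1234452 + 46*13584^2
= 51846984 + 8488152576
= 8.5400e+09


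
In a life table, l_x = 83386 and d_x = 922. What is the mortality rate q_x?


q_x = d_x / l_x
= 922 / 83386
= 0.0111


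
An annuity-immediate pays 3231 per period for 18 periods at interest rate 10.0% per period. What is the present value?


PV = PMT * (1 - (1+i)^(-n)) / i
= 3231 * (1 - (1+0.1)^(-18)) / 0.1
= 3231 * (1 - 0.179859) / 0.1
= 3231 * 8.201412
= 26498.7625


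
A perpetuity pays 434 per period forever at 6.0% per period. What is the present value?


PV = PMT / i
= 434 / 0.06
= 7233.3333


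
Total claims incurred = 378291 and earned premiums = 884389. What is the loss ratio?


Loss ratio = claims / premiums
= 378291 / 884389
= 0.4277


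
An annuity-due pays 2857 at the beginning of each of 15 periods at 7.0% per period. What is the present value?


PV_due = PMT * (1-(1+i)^(-n))/i * (1+i)
PV_immediate = 26021.3103
PV_due = 26021.3103 * 1.07
= 27842.802


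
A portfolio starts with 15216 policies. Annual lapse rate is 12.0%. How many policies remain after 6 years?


remaining = initial * (1 - lapse)^years
= 15216 * (1 - 0.12)^6
= 15216 * 0.464404
= 7066.3726


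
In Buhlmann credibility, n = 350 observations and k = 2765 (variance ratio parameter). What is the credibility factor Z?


Z = n / (n + k)
= 350 / (350 + 2765)
= 350 / 3115
= 0.1124


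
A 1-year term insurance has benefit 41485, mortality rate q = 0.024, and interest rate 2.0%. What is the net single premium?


NSP = benefit * q * v
v = 1/(1+i) = 0.980392
NSP = 41485 * 0.024 * 0.980392
= 976.1176


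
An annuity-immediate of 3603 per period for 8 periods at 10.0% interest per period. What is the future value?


FV = PMT * ((1+i)^n - 1) / i
= 3603 * ((1.1)^8 - 1) / 0.1
= 3603 * (2.143589 - 1) / 0.1
= 41203.5048


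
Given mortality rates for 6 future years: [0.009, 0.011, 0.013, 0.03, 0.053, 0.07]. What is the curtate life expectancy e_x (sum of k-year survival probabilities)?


e_x = sum_{k=1}^{n} k_p_x
k_p_x values:
  1_p_x = 0.991
  2_p_x = 0.980099
  3_p_x = 0.967358
  4_p_x = 0.938337
  5_p_x = 0.888605
  6_p_x = 0.826403
e_x = 5.5918


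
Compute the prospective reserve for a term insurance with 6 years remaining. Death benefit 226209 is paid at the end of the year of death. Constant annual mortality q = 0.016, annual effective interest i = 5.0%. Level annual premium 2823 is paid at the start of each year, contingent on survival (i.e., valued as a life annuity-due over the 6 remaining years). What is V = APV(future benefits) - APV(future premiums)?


v = 1/(1+i) = 0.952381
APV(future benefits) per unit = sum_{k=0}^{5} k_p_x * q * v^(k+1) = 0.07821
APV(future benefits) = 226209 * 0.07821 = 17691.804
Life annuity-due factor ä_{x:6} = sum_{k=0}^{5} k_p_x * v^k = 5.132531
APV(future premiums) = 2823 * 5.132531 = 14489.1342
V = 17691.804 - 14489.1342
= 3202.6698


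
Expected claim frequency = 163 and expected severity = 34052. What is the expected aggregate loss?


E[S] = E[N] * E[X]
= 163 * 34052
= 5.5505e+06


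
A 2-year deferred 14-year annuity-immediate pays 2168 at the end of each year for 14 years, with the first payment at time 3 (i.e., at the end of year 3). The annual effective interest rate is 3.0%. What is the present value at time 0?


PV at time 2 of the 14-year annuity-immediate:
a_n = 2168 * (1-(1+0.03)^(-14))/0.03 = 24489.8866
Discount back 2 years to time 0:
PV = 24489.8866 * (1+0.03)^(-2)
= 24489.8866 * 0.942596
= 23084.0669


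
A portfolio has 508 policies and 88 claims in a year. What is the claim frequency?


frequency = claims / policies
= 88 / 508
= 0.1732


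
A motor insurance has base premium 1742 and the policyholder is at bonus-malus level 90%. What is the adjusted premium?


adjusted = base * BM_level / 100
= 1742 * 90 / 100
= 1742 * 0.9
= 1567.8


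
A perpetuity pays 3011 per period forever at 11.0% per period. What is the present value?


PV = PMT / i
= 3011 / 0.11
= 27372.7273


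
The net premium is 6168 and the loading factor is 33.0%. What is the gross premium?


Gross = net * (1 + loading)
= 6168 * (1 + 0.33)
= 6168 * 1.33
= 8203.44


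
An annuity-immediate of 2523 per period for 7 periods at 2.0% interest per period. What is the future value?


FV = PMT * ((1+i)^n - 1) / i
= 2523 * ((1.02)^7 - 1) / 0.02
= 2523 * (1.148686 - 1) / 0.02
= 18756.697


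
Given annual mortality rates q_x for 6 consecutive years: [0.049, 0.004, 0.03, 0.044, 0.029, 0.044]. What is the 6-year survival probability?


p_k = 1 - q_k for each year
Survival = product of (1 - q_k)
= 0.951 * 0.996 * 0.97 * 0.956 * 0.971 * 0.956
= 0.8154


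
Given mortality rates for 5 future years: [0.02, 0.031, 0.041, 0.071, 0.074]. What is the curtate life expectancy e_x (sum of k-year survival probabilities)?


e_x = sum_{k=1}^{n} k_p_x
k_p_x values:
  1_p_x = 0.98
  2_p_x = 0.94962
  3_p_x = 0.910686
  4_p_x = 0.846027
  5_p_x = 0.783421
e_x = 4.4698


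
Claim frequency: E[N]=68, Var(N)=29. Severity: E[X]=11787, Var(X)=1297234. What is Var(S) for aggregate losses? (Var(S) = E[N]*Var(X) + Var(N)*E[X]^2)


Var(S) = E[N]*Var(X) + Var(N)*E[X]^2
= 68*1297234 + 29*11787^2
= 88211912 + 4029067701
= 4.1173e+09


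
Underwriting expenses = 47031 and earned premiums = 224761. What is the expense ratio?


Expense ratio = expenses / premiums
= 47031 / 224761
= 0.2092


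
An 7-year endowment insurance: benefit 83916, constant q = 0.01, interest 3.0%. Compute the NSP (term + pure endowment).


Term component = 5079.9721
Pure endowment = 7_p_x * v^7 * benefit = 0.932065 * 0.813092 * 83916 = 63596.1117
NSP = 68676.0838


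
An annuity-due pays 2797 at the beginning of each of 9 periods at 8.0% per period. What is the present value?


PV_due = PMT * (1-(1+i)^(-n))/i * (1+i)
PV_immediate = 17472.5455
PV_due = 17472.5455 * 1.08
= 18870.3491


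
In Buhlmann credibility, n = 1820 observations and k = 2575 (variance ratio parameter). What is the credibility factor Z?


Z = n / (n + k)
= 1820 / (1820 + 2575)
= 1820 / 4395
= 0.4141


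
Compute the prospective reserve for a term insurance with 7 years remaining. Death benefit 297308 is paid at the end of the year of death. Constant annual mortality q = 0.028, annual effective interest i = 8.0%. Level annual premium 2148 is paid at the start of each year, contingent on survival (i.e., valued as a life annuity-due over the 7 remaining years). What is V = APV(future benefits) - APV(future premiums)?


v = 1/(1+i) = 0.925926
APV(future benefits) per unit = sum_{k=0}^{6} k_p_x * q * v^(k+1) = 0.135256
APV(future benefits) = 297308 * 0.135256 = 40212.7977
Life annuity-due factor ä_{x:7} = sum_{k=0}^{6} k_p_x * v^k = 5.217031
APV(future premiums) = 2148 * 5.217031 = 11206.1826
V = 40212.7977 - 11206.1826
= 29006.6151


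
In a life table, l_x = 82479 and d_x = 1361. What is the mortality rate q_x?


q_x = d_x / l_x
= 1361 / 82479
= 0.0165


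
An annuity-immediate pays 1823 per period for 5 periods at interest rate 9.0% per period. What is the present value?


PV = PMT * (1 - (1+i)^(-n)) / i
= 1823 * (1 - (1+0.09)^(-5)) / 0.09
= 1823 * (1 - 0.649931) / 0.09
= 1823 * 3.889651
= 7090.8343


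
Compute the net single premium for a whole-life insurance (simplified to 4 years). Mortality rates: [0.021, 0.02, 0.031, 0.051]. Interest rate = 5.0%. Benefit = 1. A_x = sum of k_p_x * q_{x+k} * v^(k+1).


v = 0.952381
Year 0: k_p_x=1.0, q=0.021, term=0.02
Year 1: k_p_x=0.979, q=0.02, term=0.01776
Year 2: k_p_x=0.95942, q=0.031, term=0.025692
Year 3: k_p_x=0.929678, q=0.051, term=0.039007
A_x = 0.1025


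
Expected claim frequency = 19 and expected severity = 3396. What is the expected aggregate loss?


E[S] = E[N] * E[X]
= 19 * 3396
= 64524


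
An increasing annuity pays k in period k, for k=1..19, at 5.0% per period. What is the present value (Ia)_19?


(Ia)_n = sum_{k=1}^{n} k * v^k, v = 1/(1+i)
v = 0.952381
Sum computed term by term:
(Ia)_19 = 103.4128


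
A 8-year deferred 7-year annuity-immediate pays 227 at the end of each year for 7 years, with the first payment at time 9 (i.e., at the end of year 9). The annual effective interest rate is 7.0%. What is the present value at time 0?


PV at time 8 of the 7-year annuity-immediate:
a_n = 227 * (1-(1+0.07)^(-7))/0.07 = 1223.3687
Discount back 8 years to time 0:
PV = 1223.3687 * (1+0.07)^(-8)
= 1223.3687 * 0.582009
= 712.0117


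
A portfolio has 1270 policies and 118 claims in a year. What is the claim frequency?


frequency = claims / policies
= 118 / 1270
= 0.0929


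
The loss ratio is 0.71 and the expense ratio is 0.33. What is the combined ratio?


Combined ratio = loss ratio + expense ratio
= 0.71 + 0.33
= 1.04


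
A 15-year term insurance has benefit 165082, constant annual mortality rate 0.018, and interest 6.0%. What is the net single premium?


NSP = benefit * sum_{k=0}^{n-1} k_p_x * q * v^(k+1)
With constant q=0.018, v=0.943396
Sum = 0.157443
NSP = 165082 * 0.157443
= 25990.9251


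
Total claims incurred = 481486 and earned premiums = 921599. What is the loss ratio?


Loss ratio = claims / premiums
= 481486 / 921599
= 0.5224


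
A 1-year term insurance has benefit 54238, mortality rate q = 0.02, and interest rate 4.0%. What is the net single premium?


NSP = benefit * q * v
v = 1/(1+i) = 0.961538
NSP = 54238 * 0.02 * 0.961538
= 1043.0385


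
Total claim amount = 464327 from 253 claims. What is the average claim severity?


severity = total / number
= 464327 / 253
= 1835.2846


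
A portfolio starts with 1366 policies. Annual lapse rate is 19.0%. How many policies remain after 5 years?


remaining = initial * (1 - lapse)^years
= 1366 * (1 - 0.19)^5
= 1366 * 0.348678
= 476.2947


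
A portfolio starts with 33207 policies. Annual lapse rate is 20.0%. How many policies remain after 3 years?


remaining = initial * (1 - lapse)^years
= 33207 * (1 - 0.2)^3
= 33207 * 0.512
= 17001.984


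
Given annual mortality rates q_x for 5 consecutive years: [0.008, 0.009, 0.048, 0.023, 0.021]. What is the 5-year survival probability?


p_k = 1 - q_k for each year
Survival = product of (1 - q_k)
= 0.992 * 0.991 * 0.952 * 0.977 * 0.979
= 0.8952


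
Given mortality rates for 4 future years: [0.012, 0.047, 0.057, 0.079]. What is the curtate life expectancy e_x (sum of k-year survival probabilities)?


e_x = sum_{k=1}^{n} k_p_x
k_p_x values:
  1_p_x = 0.988
  2_p_x = 0.941564
  3_p_x = 0.887895
  4_p_x = 0.817751
e_x = 3.6352


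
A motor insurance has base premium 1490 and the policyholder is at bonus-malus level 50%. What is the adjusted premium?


adjusted = base * BM_level / 100
= 1490 * 50 / 100
= 1490 * 0.5
= 745.0


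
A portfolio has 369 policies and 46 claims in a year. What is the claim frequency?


frequency = claims / policies
= 46 / 369
= 0.1247


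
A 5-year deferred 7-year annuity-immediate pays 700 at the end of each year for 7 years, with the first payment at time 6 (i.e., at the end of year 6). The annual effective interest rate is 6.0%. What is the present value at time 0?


PV at time 5 of the 7-year annuity-immediate:
a_n = 700 * (1-(1+0.06)^(-7))/0.06 = 3907.667
Discount back 5 years to time 0:
PV = 3907.667 * (1+0.06)^(-5)
= 3907.667 * 0.747258
= 2920.0361


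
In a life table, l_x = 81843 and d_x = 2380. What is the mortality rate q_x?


q_x = d_x / l_x
= 2380 / 81843
= 0.0291


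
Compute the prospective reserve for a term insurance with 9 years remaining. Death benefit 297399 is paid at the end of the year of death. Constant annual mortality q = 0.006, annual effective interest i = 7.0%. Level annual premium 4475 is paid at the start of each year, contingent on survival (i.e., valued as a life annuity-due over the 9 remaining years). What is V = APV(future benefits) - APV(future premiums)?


v = 1/(1+i) = 0.934579
APV(future benefits) per unit = sum_{k=0}^{8} k_p_x * q * v^(k+1) = 0.038269
APV(future benefits) = 297399 * 0.038269 = 11381.2294
Life annuity-due factor ä_{x:9} = sum_{k=0}^{8} k_p_x * v^k = 6.824679
APV(future premiums) = 4475 * 6.824679 = 30540.4365
V = 11381.2294 - 30540.4365
= -19159.2071


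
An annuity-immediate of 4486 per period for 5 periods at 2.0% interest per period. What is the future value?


FV = PMT * ((1+i)^n - 1) / i
= 4486 * ((1.02)^5 - 1) / 0.02
= 4486 * (1.104081 - 1) / 0.02
= 23345.3242


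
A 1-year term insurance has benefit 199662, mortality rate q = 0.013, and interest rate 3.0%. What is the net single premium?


NSP = benefit * q * v
v = 1/(1+i) = 0.970874
NSP = 199662 * 0.013 * 0.970874
= 2520.0058


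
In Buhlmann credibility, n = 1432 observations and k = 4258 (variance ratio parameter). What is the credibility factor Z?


Z = n / (n + k)
= 1432 / (1432 + 4258)
= 1432 / 5690
= 0.2517


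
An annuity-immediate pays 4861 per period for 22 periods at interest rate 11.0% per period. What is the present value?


PV = PMT * (1 - (1+i)^(-n)) / i
= 4861 * (1 - (1+0.11)^(-22)) / 0.11
= 4861 * (1 - 0.100669) / 0.11
= 4861 * 8.175739
= 39742.2677


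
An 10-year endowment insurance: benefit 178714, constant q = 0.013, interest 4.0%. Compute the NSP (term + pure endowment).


Term component = 17854.0112
Pure endowment = 10_p_x * v^10 * benefit = 0.877347 * 0.675564 * 178714 = 105924.5699
NSP = 123778.581


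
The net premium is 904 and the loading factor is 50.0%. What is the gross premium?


Gross = net * (1 + loading)
= 904 * (1 + 0.5)
= 904 * 1.5
= 1356.0


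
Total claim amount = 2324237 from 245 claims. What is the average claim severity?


severity = total / number
= 2324237 / 245
= 9486.6816


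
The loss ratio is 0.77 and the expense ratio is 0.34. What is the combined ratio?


Combined ratio = loss ratio + expense ratio
= 0.77 + 0.34
= 1.11


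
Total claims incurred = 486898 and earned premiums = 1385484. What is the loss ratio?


Loss ratio = claims / premiums
= 486898 / 1385484
= 0.3514


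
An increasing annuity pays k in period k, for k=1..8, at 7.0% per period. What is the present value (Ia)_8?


(Ia)_n = sum_{k=1}^{n} k * v^k, v = 1/(1+i)
v = 0.934579
Sum computed term by term:
(Ia)_8 = 24.7602


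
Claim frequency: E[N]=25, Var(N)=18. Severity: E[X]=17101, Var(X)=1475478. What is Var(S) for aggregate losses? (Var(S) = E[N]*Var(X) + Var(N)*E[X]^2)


Var(S) = E[N]*Var(X) + Var(N)*E[X]^2
= 25*1475478 + 18*17101^2
= 36886950 + 5263995618
= 5.3009e+09


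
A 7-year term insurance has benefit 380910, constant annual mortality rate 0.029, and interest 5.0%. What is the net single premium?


NSP = benefit * sum_{k=0}^{n-1} k_p_x * q * v^(k+1)
With constant q=0.029, v=0.952381
Sum = 0.154774
NSP = 380910 * 0.154774
= 58954.8625


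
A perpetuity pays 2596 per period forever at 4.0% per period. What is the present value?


PV = PMT / i
= 2596 / 0.04
= 64900.0


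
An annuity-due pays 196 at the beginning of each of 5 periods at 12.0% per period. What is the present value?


PV_due = PMT * (1-(1+i)^(-n))/i * (1+i)
PV_immediate = 706.5361
PV_due = 706.5361 * 1.12
= 791.3205


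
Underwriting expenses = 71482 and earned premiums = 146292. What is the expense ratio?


Expense ratio = expenses / premiums
= 71482 / 146292
= 0.4886


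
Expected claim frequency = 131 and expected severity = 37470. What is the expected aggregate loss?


E[S] = E[N] * E[X]
= 131 * 37470
= 4.9086e+06


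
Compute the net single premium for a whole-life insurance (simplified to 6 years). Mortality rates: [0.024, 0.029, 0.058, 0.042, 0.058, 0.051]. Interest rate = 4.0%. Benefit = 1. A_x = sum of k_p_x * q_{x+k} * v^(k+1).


v = 0.961538
Year 0: k_p_x=1.0, q=0.024, term=0.023077
Year 1: k_p_x=0.976, q=0.029, term=0.026169
Year 2: k_p_x=0.947696, q=0.058, term=0.048865
Year 3: k_p_x=0.89273, q=0.042, term=0.032051
Year 4: k_p_x=0.855235, q=0.058, term=0.040771
Year 5: k_p_x=0.805631, q=0.051, term=0.032472
A_x = 0.2034


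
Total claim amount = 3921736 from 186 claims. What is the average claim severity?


severity = total / number
= 3921736 / 186
= 21084.6022


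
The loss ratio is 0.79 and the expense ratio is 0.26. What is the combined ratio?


Combined ratio = loss ratio + expense ratio
= 0.79 + 0.26
= 1.05


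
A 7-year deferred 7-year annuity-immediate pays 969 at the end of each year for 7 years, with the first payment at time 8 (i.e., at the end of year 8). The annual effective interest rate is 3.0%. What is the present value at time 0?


PV at time 7 of the 7-year annuity-immediate:
a_n = 969 * (1-(1+0.03)^(-7))/0.03 = 6037.1442
Discount back 7 years to time 0:
PV = 6037.1442 * (1+0.03)^(-7)
= 6037.1442 * 0.813092
= 4908.7507


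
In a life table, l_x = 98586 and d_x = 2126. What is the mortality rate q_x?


q_x = d_x / l_x
= 2126 / 98586
= 0.0216


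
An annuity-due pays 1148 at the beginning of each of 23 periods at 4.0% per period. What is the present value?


PV_due = PMT * (1-(1+i)^(-n))/i * (1+i)
PV_immediate = 17055.6542
PV_due = 17055.6542 * 1.04
= 17737.8804


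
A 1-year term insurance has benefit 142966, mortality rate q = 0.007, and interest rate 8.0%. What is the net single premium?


NSP = benefit * q * v
v = 1/(1+i) = 0.925926
NSP = 142966 * 0.007 * 0.925926
= 926.6315


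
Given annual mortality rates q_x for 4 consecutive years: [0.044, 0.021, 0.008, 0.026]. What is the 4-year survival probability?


p_k = 1 - q_k for each year
Survival = product of (1 - q_k)
= 0.956 * 0.979 * 0.992 * 0.974
= 0.9043


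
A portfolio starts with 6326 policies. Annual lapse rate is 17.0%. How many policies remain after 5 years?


remaining = initial * (1 - lapse)^years
= 6326 * (1 - 0.17)^5
= 6326 * 0.393904
= 2491.8371


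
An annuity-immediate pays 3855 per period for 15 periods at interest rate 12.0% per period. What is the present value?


PV = PMT * (1 - (1+i)^(-n)) / i
= 3855 * (1 - (1+0.12)^(-15)) / 0.12
= 3855 * (1 - 0.182696) / 0.12
= 3855 * 6.810864
= 26255.8826


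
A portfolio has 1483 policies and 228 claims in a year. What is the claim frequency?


frequency = claims / policies
= 228 / 1483
= 0.1537


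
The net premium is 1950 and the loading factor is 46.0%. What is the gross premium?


Gross = net * (1 + loading)
= 1950 * (1 + 0.46)
= 1950 * 1.46
= 2847.0


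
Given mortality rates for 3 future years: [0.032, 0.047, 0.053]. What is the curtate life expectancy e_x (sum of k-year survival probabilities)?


e_x = sum_{k=1}^{n} k_p_x
k_p_x values:
  1_p_x = 0.968
  2_p_x = 0.922504
  3_p_x = 0.873611
e_x = 2.7641


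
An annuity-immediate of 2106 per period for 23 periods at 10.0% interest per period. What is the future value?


FV = PMT * ((1+i)^n - 1) / i
= 2106 * ((1.1)^23 - 1) / 0.1
= 2106 * (8.954302 - 1) / 0.1
= 167517.6092


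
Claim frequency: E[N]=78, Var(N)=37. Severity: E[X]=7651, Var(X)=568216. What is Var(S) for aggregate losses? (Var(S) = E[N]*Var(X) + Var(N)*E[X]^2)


Var(S) = E[N]*Var(X) + Var(N)*E[X]^2
= 78*568216 + 37*7651^2
= 44320848 + 2165898637
= 2.2102e+09


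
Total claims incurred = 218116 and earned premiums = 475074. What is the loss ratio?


Loss ratio = claims / premiums
= 218116 / 475074
= 0.4591


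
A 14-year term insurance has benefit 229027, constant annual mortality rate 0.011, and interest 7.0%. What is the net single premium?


NSP = benefit * sum_{k=0}^{n-1} k_p_x * q * v^(k+1)
With constant q=0.011, v=0.934579
Sum = 0.090691
NSP = 229027 * 0.090691
= 20770.7854


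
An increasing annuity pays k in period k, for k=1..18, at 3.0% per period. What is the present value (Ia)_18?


(Ia)_n = sum_{k=1}^{n} k * v^k, v = 1/(1+i)
v = 0.970874
Sum computed term by term:
(Ia)_18 = 119.7672


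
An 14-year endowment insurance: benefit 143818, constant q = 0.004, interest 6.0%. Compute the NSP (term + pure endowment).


Term component = 5229.8885
Pure endowment = 14_p_x * v^14 * benefit = 0.945433 * 0.442301 * 143818 = 60139.7847
NSP = 65369.6732


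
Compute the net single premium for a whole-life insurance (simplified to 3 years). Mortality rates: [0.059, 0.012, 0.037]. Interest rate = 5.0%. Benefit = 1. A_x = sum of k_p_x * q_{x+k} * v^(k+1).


v = 0.952381
Year 0: k_p_x=1.0, q=0.059, term=0.05619
Year 1: k_p_x=0.941, q=0.012, term=0.010242
Year 2: k_p_x=0.929708, q=0.037, term=0.029715
A_x = 0.0961


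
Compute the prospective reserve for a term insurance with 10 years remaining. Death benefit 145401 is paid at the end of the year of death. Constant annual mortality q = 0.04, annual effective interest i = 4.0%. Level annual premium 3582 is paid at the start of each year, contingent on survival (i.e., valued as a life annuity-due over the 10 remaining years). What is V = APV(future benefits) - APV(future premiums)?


v = 1/(1+i) = 0.961538
APV(future benefits) per unit = sum_{k=0}^{9} k_p_x * q * v^(k+1) = 0.275431
APV(future benefits) = 145401 * 0.275431 = 40048.0077
Life annuity-due factor ä_{x:10} = sum_{k=0}^{9} k_p_x * v^k = 7.161218
APV(future premiums) = 3582 * 7.161218 = 25651.4815
V = 40048.0077 - 25651.4815
= 14396.5263


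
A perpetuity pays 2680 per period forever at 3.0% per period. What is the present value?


PV = PMT / i
= 2680 / 0.03
= 89333.3333


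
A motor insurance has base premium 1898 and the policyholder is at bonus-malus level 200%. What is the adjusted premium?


adjusted = base * BM_level / 100
= 1898 * 200 / 100
= 1898 * 2.0
= 3796.0


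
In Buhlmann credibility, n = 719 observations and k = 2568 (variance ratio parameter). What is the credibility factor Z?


Z = n / (n + k)
= 719 / (719 + 2568)
= 719 / 3287
= 0.2187


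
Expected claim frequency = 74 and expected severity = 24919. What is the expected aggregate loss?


E[S] = E[N] * E[X]
= 74 * 24919
= 1.8440e+06


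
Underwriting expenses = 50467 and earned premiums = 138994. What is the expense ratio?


Expense ratio = expenses / premiums
= 50467 / 138994
= 0.3631


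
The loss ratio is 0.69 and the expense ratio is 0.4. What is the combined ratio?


Combined ratio = loss ratio + expense ratio
= 0.69 + 0.4
= 1.09


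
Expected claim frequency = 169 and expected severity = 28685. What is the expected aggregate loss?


E[S] = E[N] * E[X]
= 169 * 28685
= 4.8478e+06


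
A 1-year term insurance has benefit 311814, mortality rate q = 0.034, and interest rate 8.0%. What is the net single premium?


NSP = benefit * q * v
v = 1/(1+i) = 0.925926
NSP = 311814 * 0.034 * 0.925926
= 9816.3667


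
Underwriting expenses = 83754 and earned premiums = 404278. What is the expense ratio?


Expense ratio = expenses / premiums
= 83754 / 404278
= 0.2072


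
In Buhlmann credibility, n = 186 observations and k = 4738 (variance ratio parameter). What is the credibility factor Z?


Z = n / (n + k)
= 186 / (186 + 4738)
= 186 / 4924
= 0.0378


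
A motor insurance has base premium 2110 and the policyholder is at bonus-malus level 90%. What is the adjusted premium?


adjusted = base * BM_level / 100
= 2110 * 90 / 100
= 2110 * 0.9
= 1899.0


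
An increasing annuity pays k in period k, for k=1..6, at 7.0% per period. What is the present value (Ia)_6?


(Ia)_n = sum_{k=1}^{n} k * v^k, v = 1/(1+i)
v = 0.934579
Sum computed term by term:
(Ia)_6 = 15.7449


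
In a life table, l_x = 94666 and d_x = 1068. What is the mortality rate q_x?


q_x = d_x / l_x
= 1068 / 94666
= 0.0113


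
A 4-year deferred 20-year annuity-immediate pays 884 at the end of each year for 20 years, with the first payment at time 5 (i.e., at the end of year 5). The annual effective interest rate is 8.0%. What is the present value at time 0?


PV at time 4 of the 20-year annuity-immediate:
a_n = 884 * (1-(1+0.08)^(-20))/0.08 = 8679.2423
Discount back 4 years to time 0:
PV = 8679.2423 * (1+0.08)^(-4)
= 8679.2423 * 0.73503
= 6379.5022


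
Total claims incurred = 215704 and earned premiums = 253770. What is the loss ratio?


Loss ratio = claims / premiums
= 215704 / 253770
= 0.85


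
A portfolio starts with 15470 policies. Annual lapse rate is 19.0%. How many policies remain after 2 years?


remaining = initial * (1 - lapse)^years
= 15470 * (1 - 0.19)^2
= 15470 * 0.6561
= 10149.867


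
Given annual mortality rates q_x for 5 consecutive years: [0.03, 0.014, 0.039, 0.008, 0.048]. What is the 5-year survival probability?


p_k = 1 - q_k for each year
Survival = product of (1 - q_k)
= 0.97 * 0.986 * 0.961 * 0.992 * 0.952
= 0.868


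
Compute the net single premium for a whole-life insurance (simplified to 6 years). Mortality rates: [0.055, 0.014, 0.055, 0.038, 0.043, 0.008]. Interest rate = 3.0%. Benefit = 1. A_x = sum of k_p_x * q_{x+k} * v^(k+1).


v = 0.970874
Year 0: k_p_x=1.0, q=0.055, term=0.053398
Year 1: k_p_x=0.945, q=0.014, term=0.012471
Year 2: k_p_x=0.93177, q=0.055, term=0.046899
Year 3: k_p_x=0.880523, q=0.038, term=0.029729
Year 4: k_p_x=0.847063, q=0.043, term=0.031419
Year 5: k_p_x=0.810639, q=0.008, term=0.005431
A_x = 0.1793


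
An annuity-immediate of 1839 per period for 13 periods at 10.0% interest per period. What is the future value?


FV = PMT * ((1+i)^n - 1) / i
= 1839 * ((1.1)^13 - 1) / 0.1
= 1839 * (3.452271 - 1) / 0.1
= 45097.2676


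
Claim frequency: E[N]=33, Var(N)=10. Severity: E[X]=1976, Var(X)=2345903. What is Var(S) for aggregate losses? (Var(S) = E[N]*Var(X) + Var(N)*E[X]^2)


Var(S) = E[N]*Var(X) + Var(N)*E[X]^2
= 33*2345903 + 10*1976^2
= 77414799 + 39045760
= 1.1646e+08


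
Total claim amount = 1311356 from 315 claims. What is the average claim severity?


severity = total / number
= 1311356 / 315
= 4163.0349


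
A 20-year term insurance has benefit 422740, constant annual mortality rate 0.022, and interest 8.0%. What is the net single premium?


NSP = benefit * sum_{k=0}^{n-1} k_p_x * q * v^(k+1)
With constant q=0.022, v=0.925926
Sum = 0.186029
NSP = 422740 * 0.186029
= 78642.0941


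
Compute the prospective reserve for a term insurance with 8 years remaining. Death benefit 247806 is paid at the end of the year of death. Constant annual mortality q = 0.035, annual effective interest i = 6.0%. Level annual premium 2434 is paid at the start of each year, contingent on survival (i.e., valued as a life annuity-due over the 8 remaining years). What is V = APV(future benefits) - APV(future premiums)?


v = 1/(1+i) = 0.943396
APV(future benefits) per unit = sum_{k=0}^{7} k_p_x * q * v^(k+1) = 0.194595
APV(future benefits) = 247806 * 0.194595 = 48221.6939
Life annuity-due factor ä_{x:8} = sum_{k=0}^{7} k_p_x * v^k = 5.893435
APV(future premiums) = 2434 * 5.893435 = 14344.6197
V = 48221.6939 - 14344.6197
= 33877.0742


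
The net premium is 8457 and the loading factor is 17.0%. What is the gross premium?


Gross = net * (1 + loading)
= 8457 * (1 + 0.17)
= 8457 * 1.17
= 9894.69


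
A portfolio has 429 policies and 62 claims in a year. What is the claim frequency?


frequency = claims / policies
= 62 / 429
= 0.1445


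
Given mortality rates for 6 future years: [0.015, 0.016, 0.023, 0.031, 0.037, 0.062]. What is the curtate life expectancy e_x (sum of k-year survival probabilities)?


e_x = sum_{k=1}^{n} k_p_x
k_p_x values:
  1_p_x = 0.985
  2_p_x = 0.96924
  3_p_x = 0.946947
  4_p_x = 0.917592
  5_p_x = 0.883641
  6_p_x = 0.828855
e_x = 5.5313


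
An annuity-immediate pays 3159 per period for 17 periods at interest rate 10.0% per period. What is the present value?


PV = PMT * (1 - (1+i)^(-n)) / i
= 3159 * (1 - (1+0.1)^(-17)) / 0.1
= 3159 * (1 - 0.197845) / 0.1
= 3159 * 8.021553
= 25340.0869
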